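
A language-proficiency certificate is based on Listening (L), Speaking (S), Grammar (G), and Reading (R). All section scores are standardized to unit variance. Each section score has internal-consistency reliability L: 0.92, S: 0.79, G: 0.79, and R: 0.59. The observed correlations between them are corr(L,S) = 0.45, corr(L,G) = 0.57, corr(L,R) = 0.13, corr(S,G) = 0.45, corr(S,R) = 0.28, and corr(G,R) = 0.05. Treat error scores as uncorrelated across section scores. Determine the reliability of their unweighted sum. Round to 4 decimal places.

Var(L+S+G+R) = 4 + 2·[0.45 + 0.57 + 0.13 + 0.45 + 0.28 + 0.05] = 4 + 3.86 = 7.86.
Under uncorrelated errors the observed covariances equal the true-score covariances, so only the own-variance terms attenuate.
True-score variance = [0.92 + 0.79 + 0.79 + 0.59] + 3.86 = 3.09 + 3.86 = 6.95.
Reliability = 6.95 / 7.86 = 0.8842.

0.8842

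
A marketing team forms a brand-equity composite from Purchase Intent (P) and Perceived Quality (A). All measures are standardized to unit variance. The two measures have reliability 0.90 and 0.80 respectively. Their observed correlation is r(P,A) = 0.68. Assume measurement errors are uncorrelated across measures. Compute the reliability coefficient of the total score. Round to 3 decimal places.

0.911

Var(P+A) = 2 + 2·[0.68] = 2 + 1.36 = 3.36.
Because errors are independent across components, Cov(Tᵢ,Tⱼ) = Cov(Xᵢ,Xⱼ); the off-diagonal part of the true-score variance is the same as above.
True-score variance = [0.90 + 0.80] + 1.36 = 1.7 + 1.36 = 3.06.
Reliability = 3.06 / 3.36 = 0.911.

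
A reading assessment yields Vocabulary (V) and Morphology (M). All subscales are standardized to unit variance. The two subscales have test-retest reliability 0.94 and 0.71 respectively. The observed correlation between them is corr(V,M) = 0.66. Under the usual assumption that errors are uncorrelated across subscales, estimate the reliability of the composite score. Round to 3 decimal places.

0.895

Var(V+M) = 2 + 2·[0.66] = 2 + 1.32 = 3.32.
With uncorrelated errors the cross-covariances are all true-score covariance, so they carry over unchanged; only the diagonal terms shrink to ρᵢσᵢ².
True-score variance = [0.94 + 0.71] + 1.32 = 1.65 + 1.32 = 2.97.
Reliability = 2.97 / 3.32 = 0.895.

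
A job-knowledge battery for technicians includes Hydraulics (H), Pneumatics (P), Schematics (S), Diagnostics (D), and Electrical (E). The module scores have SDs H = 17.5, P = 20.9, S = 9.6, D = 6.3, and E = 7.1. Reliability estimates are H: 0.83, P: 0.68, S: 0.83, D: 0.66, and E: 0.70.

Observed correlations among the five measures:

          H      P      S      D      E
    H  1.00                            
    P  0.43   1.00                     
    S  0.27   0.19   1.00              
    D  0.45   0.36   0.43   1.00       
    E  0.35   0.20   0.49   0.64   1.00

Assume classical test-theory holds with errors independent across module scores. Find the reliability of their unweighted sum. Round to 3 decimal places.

0.877

Var(H+P+S+D+E) = 17.5² + 20.9² + 9.6² + 6.3² + 7.1² + 2·[17.5·20.9·0.43 + 17.5·9.6·0.27 + 17.5·6.3·0.45 + 17.5·7.1·0.35 + 20.9·9.6·0.19 + 20.9·6.3·0.36 + 20.9·7.1·0.20 + 9.6·6.3·0.43 + 9.6·7.1·0.49 + 6.3·7.1·0.64] = 925.32 + 997.931 = 1923.25.
With uncorrelated errors the cross-covariances are all true-score covariance, so they carry over unchanged; only the diagonal terms shrink to ρᵢσᵢ².
True-score variance = [17.5²·0.83 + 20.9²·0.68 + 9.6²·0.83 + 6.3²·0.66 + 7.1²·0.70] + 997.931 = 689.193 + 997.931 = 1687.12.
Reliability = 1687.12 / 1923.25 = 0.877.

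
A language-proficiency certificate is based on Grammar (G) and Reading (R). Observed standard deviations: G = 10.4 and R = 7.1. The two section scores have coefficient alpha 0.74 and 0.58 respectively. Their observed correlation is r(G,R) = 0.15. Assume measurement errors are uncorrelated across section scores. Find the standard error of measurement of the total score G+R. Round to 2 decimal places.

Var(total) = 158.57 + 22.152 = 180.722.
True-score variance = 109.276 + 22.152 = 131.428, so reliability = 0.7272.
Error variance = 180.722 − 131.428 = 49.2938; SEM = √49.2938 = 7.02.

7.02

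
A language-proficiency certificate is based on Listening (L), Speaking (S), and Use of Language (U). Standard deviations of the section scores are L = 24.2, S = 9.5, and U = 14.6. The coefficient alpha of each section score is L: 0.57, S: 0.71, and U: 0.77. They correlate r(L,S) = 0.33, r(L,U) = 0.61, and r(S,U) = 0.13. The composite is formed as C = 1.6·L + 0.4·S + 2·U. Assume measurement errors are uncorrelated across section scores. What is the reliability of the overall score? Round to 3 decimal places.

Var(C) = 1.6²·24.2² + 0.4²·9.5² + 2²·14.6² + 2·[0.64·24.2·9.5·0.33 + 3.2·24.2·14.6·0.61 + 0.8·9.5·14.6·0.13] = 2366.32 + 1505.32 = 3871.64.
Under uncorrelated errors the observed covariances equal the true-score covariances, so only the own-variance terms attenuate.
True-score variance = [1.6²·24.2²·0.57 + 0.4²·9.5²·0.71 + 2²·14.6²·0.77] + 1505.32 = 1521.35 + 1505.32 = 3026.67.
Reliability = 3026.67 / 3871.64 = 0.782.

0.782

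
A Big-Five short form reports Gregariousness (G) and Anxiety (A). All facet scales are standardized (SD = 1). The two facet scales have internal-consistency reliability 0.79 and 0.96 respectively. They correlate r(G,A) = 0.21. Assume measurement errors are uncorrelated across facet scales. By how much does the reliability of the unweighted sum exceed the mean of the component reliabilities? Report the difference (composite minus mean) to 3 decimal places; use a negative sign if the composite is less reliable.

Var(sum) = 2 + 0.42 = 2.42; true-score variance = 1.75 + 0.42 = 2.17; composite reliability = 0.8967.
Mean component reliability = 0.8750.
Difference = 0.8967 − 0.8750 = 0.022.

0.022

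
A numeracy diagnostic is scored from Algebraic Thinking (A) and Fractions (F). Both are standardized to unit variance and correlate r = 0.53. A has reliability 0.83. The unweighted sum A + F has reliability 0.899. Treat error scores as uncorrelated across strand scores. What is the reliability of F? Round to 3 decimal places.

0.861

Var(A+F) = 2 + 2·0.53 = 3.060.
True-score variance = ρ_A + ρ_F + 2·0.53, so 0.899 = (0.83 + ρ_F + 1.06) / 3.060.
ρ_F = 0.899·3.060 − 0.83 − 1.06 = 0.861.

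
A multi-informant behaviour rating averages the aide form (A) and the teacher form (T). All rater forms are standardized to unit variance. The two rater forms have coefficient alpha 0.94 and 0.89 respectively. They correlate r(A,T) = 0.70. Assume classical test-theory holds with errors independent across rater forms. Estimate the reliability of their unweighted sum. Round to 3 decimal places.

0.950

Var(A+T) = 2 + 2·[0.70] = 2 + 1.4 = 3.4.
Because errors are independent across components, Cov(Tᵢ,Tⱼ) = Cov(Xᵢ,Xⱼ); the off-diagonal part of the true-score variance is the same as above.
True-score variance = [0.94 + 0.89] + 1.4 = 1.83 + 1.4 = 3.23.
Reliability = 3.23 / 3.4 = 0.950.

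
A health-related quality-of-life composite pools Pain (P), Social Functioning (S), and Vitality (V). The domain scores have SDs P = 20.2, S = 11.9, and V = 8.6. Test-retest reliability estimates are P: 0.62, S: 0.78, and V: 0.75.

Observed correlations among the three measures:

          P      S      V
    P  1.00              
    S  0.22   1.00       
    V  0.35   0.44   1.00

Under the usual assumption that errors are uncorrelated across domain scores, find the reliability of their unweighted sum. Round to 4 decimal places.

Var(P+S+V) = 20.2² + 11.9² + 8.6² + 2·[20.2·11.9·0.22 + 20.2·8.6·0.35 + 11.9·8.6·0.44] = 623.61 + 317.43 = 941.04.
With uncorrelated errors the cross-covariances are all true-score covariance, so they carry over unchanged; only the diagonal terms shrink to ρᵢσᵢ².
True-score variance = [20.2²·0.62 + 11.9²·0.78 + 8.6²·0.75] + 317.43 = 418.911 + 317.43 = 736.341.
Reliability = 736.341 / 941.04 = 0.7825.

0.7825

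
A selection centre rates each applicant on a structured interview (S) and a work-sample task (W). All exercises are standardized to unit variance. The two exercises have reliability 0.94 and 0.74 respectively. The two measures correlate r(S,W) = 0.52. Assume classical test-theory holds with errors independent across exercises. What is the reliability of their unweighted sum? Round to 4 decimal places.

0.8947

Var(S+W) = 2 + 2·[0.52] = 2 + 1.04 = 3.04.
Under uncorrelated errors the observed covariances equal the true-score covariances, so only the own-variance terms attenuate.
True-score variance = [0.94 + 0.74] + 1.04 = 1.68 + 1.04 = 2.72.
Reliability = 2.72 / 3.04 = 0.8947.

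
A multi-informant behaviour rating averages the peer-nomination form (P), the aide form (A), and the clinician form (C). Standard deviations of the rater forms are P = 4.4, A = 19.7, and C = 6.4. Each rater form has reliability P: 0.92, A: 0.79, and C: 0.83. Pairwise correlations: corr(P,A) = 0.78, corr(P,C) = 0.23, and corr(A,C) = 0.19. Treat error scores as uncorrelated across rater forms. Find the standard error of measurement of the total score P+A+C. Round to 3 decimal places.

Var(total) = 448.41 + 196.085 = 644.495.
True-score variance = 358.399 + 196.085 = 554.484, so reliability = 0.8603.
Error variance = 644.495 − 554.484 = 90.0109; SEM = √90.0109 = 9.487.

9.487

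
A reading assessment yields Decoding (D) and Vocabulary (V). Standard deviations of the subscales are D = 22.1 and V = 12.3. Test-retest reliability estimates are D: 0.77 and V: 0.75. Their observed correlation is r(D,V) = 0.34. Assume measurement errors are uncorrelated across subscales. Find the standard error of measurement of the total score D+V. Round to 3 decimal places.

12.254

Var(total) = 639.7 + 184.844 = 824.544.
True-score variance = 489.543 + 184.844 = 674.388, so reliability = 0.8179.
Error variance = 824.544 − 674.388 = 150.157; SEM = √150.157 = 12.254.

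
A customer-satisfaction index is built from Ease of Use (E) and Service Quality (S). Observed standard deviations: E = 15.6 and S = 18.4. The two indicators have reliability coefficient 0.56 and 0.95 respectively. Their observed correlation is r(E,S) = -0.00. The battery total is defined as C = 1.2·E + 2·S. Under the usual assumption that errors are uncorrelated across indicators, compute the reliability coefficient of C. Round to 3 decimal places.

Var(C) = 1.2²·15.6² + 2²·18.4² + 2·[2.4·15.6·18.4·-0.00] = 1704.68 + 0 = 1704.68.
With uncorrelated errors the cross-covariances are all true-score covariance, so they carry over unchanged; only the diagonal terms shrink to ρᵢσᵢ².
True-score variance = [1.2²·15.6²·0.56 + 2²·18.4²·0.95] + 0 = 1482.77 + 0 = 1482.77.
Reliability = 1482.77 / 1704.68 = 0.870.

0.870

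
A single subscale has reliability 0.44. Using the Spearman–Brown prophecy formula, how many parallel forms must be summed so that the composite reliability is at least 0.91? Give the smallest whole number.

13

k ≥ ρ*(1−ρ₁)/(ρ₁(1−ρ*)) = 0.91·0.56 / (0.44·0.09) = 12.869.
Smallest integer k = 13.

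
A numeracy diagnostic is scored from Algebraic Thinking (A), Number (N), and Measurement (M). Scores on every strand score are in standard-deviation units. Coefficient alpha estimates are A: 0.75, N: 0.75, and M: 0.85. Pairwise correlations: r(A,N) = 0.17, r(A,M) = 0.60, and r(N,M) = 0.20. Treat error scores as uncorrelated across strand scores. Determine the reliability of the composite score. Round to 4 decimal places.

Var(A+N+M) = 3 + 2·[0.17 + 0.60 + 0.20] = 3 + 1.94 = 4.94.
Under uncorrelated errors the observed covariances equal the true-score covariances, so only the own-variance terms attenuate.
True-score variance = [0.75 + 0.75 + 0.85] + 1.94 = 2.35 + 1.94 = 4.29.
Reliability = 4.29 / 4.94 = 0.8684.

0.8684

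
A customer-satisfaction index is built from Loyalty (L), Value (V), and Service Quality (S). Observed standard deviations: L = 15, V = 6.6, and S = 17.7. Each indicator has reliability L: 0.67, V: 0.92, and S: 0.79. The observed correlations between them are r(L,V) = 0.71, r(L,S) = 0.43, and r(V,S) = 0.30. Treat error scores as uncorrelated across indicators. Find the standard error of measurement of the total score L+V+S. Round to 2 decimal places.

Var(total) = 581.85 + 439.002 = 1020.85.
True-score variance = 438.324 + 439.002 = 877.326, so reliability = 0.8594.
Error variance = 1020.85 − 877.326 = 143.526; SEM = √143.526 = 11.98.

11.98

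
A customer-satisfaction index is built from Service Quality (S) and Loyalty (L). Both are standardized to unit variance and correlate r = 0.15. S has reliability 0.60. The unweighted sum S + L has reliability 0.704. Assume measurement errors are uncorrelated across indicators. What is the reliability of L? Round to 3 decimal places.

0.719

Var(S+L) = 2 + 2·0.15 = 2.300.
True-score variance = ρ_S + ρ_L + 2·0.15, so 0.704 = (0.60 + ρ_L + 0.30) / 2.300.
ρ_L = 0.704·2.300 − 0.60 − 0.30 = 0.719.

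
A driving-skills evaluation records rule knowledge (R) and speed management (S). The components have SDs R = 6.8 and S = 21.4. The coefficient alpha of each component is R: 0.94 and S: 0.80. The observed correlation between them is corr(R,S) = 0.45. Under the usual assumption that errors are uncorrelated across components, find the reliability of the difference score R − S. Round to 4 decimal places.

0.7472

Var(R−S) = 6.8² + 21.4² − 2·6.8·21.4·0.45 = 504.2 − 130.968 = 373.232.
Because errors are independent across components, Cov(Tᵢ,Tⱼ) = Cov(Xᵢ,Xⱼ); the off-diagonal part of the true-score variance is the same as above.
True-score variance = [6.8²·0.94 + 21.4²·0.80] − 130.968 = 409.834 − 130.968 = 278.866.
Reliability = 278.866 / 373.232 = 0.7472.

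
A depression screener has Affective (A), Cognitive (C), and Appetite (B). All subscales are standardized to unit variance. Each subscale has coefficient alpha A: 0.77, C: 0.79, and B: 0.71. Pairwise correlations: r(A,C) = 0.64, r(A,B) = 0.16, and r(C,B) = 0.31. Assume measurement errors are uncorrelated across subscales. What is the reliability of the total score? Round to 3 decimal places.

Var(A+C+B) = 3 + 2·[0.64 + 0.16 + 0.31] = 3 + 2.22 = 5.22.
Under uncorrelated errors the observed covariances equal the true-score covariances, so only the own-variance terms attenuate.
True-score variance = [0.77 + 0.79 + 0.71] + 2.22 = 2.27 + 2.22 = 4.49.
Reliability = 4.49 / 5.22 = 0.860.

0.860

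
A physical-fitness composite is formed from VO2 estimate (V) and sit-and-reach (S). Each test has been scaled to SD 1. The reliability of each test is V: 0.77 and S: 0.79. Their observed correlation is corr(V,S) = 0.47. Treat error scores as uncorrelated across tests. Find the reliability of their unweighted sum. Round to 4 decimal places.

Var(V+S) = 2 + 2·[0.47] = 2 + 0.94 = 2.94.
Under uncorrelated errors the observed covariances equal the true-score covariances, so only the own-variance terms attenuate.
True-score variance = [0.77 + 0.79] + 0.94 = 1.56 + 0.94 = 2.5.
Reliability = 2.5 / 2.94 = 0.8503.

0.8503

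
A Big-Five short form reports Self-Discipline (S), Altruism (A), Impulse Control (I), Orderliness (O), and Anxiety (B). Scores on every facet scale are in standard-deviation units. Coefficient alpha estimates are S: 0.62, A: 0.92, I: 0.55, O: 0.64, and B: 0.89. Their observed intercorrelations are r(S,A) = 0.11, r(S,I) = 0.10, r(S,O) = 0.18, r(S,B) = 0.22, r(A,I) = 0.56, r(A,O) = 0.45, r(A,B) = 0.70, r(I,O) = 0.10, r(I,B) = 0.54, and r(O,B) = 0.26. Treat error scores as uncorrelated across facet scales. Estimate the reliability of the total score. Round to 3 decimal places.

0.879

Var(S+A+I+O+B) = 5 + 2·[0.11 + 0.10 + 0.18 + 0.22 + 0.56 + 0.45 + 0.70 + 0.10 + 0.54 + 0.26] = 5 + 6.44 = 11.44.
With uncorrelated errors the cross-covariances are all true-score covariance, so they carry over unchanged; only the diagonal terms shrink to ρᵢσᵢ².
True-score variance = [0.62 + 0.92 + 0.55 + 0.64 + 0.89] + 6.44 = 3.62 + 6.44 = 10.06.
Reliability = 10.06 / 11.44 = 0.879.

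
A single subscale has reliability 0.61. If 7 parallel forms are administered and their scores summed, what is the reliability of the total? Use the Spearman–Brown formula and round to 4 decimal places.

ρ_k = kρ / (1 + (k−1)ρ) = 7·0.61 / (1 + 6·0.61) = 4.270 / 4.660 = 0.9163.

0.9163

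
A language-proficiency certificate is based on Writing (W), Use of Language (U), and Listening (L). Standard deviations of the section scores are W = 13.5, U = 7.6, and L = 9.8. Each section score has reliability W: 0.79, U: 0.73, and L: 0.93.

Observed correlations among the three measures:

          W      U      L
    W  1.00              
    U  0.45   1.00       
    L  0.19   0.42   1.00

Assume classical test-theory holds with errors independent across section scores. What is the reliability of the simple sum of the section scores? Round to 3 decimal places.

0.888

Var(W+U+L) = 13.5² + 7.6² + 9.8² + 2·[13.5·7.6·0.45 + 13.5·9.8·0.19 + 7.6·9.8·0.42] = 336.05 + 205.177 = 541.227.
Under uncorrelated errors the observed covariances equal the true-score covariances, so only the own-variance terms attenuate.
True-score variance = [13.5²·0.79 + 7.6²·0.73 + 9.8²·0.93] + 205.177 = 275.46 + 205.177 = 480.637.
Reliability = 480.637 / 541.227 = 0.888.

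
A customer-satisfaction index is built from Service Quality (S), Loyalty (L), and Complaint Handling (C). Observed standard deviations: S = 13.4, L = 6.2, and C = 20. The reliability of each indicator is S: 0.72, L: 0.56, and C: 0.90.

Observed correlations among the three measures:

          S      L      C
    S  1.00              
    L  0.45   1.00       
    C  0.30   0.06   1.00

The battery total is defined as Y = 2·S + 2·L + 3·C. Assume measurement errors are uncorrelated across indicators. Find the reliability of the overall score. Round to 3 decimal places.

Var(Y) = 2²·13.4² + 2²·6.2² + 3²·20² + 2·[4·13.4·6.2·0.45 + 6·13.4·20·0.30 + 6·6.2·20·0.06] = 4472 + 1353.17 = 5825.17.
With uncorrelated errors the cross-covariances are all true-score covariance, so they carry over unchanged; only the diagonal terms shrink to ρᵢσᵢ².
True-score variance = [2²·13.4²·0.72 + 2²·6.2²·0.56 + 3²·20²·0.90] + 1353.17 = 3843.24 + 1353.17 = 5196.41.
Reliability = 5196.41 / 5825.17 = 0.892.

0.892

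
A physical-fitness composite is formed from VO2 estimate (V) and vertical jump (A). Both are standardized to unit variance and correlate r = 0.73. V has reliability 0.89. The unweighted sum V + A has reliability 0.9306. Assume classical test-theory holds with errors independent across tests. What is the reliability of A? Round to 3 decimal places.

Var(V+A) = 2 + 2·0.73 = 3.460.
True-score variance = ρ_V + ρ_A + 2·0.73, so 0.9306 = (0.89 + ρ_A + 1.46) / 3.460.
ρ_A = 0.9306·3.460 − 0.89 − 1.46 = 0.870.

0.870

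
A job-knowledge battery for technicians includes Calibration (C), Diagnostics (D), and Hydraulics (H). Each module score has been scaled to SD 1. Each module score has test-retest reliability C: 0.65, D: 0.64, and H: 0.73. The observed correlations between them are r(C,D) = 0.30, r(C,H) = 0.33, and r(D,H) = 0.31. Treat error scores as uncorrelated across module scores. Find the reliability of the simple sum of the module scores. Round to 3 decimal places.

0.799

Var(C+D+H) = 3 + 2·[0.30 + 0.33 + 0.31] = 3 + 1.88 = 4.88.
With uncorrelated errors the cross-covariances are all true-score covariance, so they carry over unchanged; only the diagonal terms shrink to ρᵢσᵢ².
True-score variance = [0.65 + 0.64 + 0.73] + 1.88 = 2.02 + 1.88 = 3.9.
Reliability = 3.9 / 4.88 = 0.799.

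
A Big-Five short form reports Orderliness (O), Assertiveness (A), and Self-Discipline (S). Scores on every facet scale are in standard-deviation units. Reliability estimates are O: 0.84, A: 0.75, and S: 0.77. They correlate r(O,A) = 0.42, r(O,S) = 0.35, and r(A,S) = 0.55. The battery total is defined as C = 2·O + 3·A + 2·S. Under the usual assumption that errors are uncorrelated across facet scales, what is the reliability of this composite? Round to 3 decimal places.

0.879

Var(C) = 2² + 3² + 2² + 2·[6·0.42 + 4·0.35 + 6·0.55] = 17 + 14.44 = 31.44.
Because errors are independent across components, Cov(Tᵢ,Tⱼ) = Cov(Xᵢ,Xⱼ); the off-diagonal part of the true-score variance is the same as above.
True-score variance = [2²·0.84 + 3²·0.75 + 2²·0.77] + 14.44 = 13.19 + 14.44 = 27.63.
Reliability = 27.63 / 31.44 = 0.879.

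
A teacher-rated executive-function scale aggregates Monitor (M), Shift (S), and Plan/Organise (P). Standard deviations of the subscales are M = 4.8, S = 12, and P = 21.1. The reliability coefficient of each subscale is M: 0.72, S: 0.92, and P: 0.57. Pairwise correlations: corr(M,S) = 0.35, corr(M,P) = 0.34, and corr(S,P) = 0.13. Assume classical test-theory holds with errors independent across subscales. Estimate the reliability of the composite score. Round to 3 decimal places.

Var(M+S+P) = 4.8² + 12² + 21.1² + 2·[4.8·12·0.35 + 4.8·21.1·0.34 + 12·21.1·0.13] = 612.25 + 175.022 = 787.272.
Under uncorrelated errors the observed covariances equal the true-score covariances, so only the own-variance terms attenuate.
True-score variance = [4.8²·0.72 + 12²·0.92 + 21.1²·0.57] + 175.022 = 402.839 + 175.022 = 577.861.
Reliability = 577.861 / 787.272 = 0.734.

0.734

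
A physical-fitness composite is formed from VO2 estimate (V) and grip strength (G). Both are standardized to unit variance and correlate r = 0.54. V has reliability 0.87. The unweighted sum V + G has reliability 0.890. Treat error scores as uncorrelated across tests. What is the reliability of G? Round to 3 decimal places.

0.791

Var(V+G) = 2 + 2·0.54 = 3.080.
True-score variance = ρ_V + ρ_G + 2·0.54, so 0.890 = (0.87 + ρ_G + 1.08) / 3.080.
ρ_G = 0.890·3.080 − 0.87 − 1.08 = 0.791.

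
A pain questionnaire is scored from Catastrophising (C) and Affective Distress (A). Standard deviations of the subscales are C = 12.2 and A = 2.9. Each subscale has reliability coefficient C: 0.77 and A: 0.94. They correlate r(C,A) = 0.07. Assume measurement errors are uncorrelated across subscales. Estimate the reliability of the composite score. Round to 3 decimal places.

Var(C+A) = 12.2² + 2.9² + 2·[12.2·2.9·0.07] = 157.25 + 4.9532 = 162.203.
Because errors are independent across components, Cov(Tᵢ,Tⱼ) = Cov(Xᵢ,Xⱼ); the off-diagonal part of the true-score variance is the same as above.
True-score variance = [12.2²·0.77 + 2.9²·0.94] + 4.9532 = 122.512 + 4.9532 = 127.465.
Reliability = 127.465 / 162.203 = 0.786.

0.786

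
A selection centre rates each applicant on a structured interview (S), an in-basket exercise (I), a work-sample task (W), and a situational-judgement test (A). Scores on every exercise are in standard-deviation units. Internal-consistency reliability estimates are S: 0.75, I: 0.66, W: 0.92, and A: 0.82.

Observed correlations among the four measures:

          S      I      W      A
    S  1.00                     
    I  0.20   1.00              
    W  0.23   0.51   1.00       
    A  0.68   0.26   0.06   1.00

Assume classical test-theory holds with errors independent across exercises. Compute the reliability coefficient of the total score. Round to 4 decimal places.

0.8921

Var(S+I+W+A) = 4 + 2·[0.20 + 0.23 + 0.68 + 0.51 + 0.26 + 0.06] = 4 + 3.88 = 7.88.
With uncorrelated errors the cross-covariances are all true-score covariance, so they carry over unchanged; only the diagonal terms shrink to ρᵢσᵢ².
True-score variance = [0.75 + 0.66 + 0.92 + 0.82] + 3.88 = 3.15 + 3.88 = 7.03.
Reliability = 7.03 / 7.88 = 0.8921.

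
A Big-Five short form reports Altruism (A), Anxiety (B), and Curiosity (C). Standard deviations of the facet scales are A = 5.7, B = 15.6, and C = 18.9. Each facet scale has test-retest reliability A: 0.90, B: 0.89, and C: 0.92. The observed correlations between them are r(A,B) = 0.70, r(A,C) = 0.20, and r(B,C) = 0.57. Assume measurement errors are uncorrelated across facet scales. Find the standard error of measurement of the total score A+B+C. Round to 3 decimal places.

Var(total) = 633.06 + 503.698 = 1136.76.
True-score variance = 574.465 + 503.698 = 1078.16, so reliability = 0.9485.
Error variance = 1136.76 − 1078.16 = 58.5954; SEM = √58.5954 = 7.655.

7.655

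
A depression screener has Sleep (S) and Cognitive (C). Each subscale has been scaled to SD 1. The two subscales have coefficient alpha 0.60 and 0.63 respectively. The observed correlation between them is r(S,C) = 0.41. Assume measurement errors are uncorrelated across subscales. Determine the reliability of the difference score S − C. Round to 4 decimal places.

Var(S−C) = 1 + 1 − 2·0.41 = 2 − 0.82 = 1.18.
Under uncorrelated errors the observed covariances equal the true-score covariances, so only the own-variance terms attenuate.
True-score variance = [0.60 + 0.63] − 0.82 = 1.23 − 0.82 = 0.41.
Reliability = 0.41 / 1.18 = 0.3475.

0.3475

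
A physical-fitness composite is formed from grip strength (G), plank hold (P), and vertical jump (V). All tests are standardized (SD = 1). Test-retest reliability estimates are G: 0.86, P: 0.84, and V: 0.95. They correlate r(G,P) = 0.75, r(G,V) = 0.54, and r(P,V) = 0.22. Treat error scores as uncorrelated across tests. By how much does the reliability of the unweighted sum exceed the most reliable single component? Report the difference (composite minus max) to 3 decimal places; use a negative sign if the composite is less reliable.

Var(sum) = 3 + 3.02 = 6.02; true-score variance = 2.65 + 3.02 = 5.67; composite reliability = 0.9419.
Max component reliability = 0.9500.
Difference = 0.9419 − 0.9500 = -0.008.

-0.008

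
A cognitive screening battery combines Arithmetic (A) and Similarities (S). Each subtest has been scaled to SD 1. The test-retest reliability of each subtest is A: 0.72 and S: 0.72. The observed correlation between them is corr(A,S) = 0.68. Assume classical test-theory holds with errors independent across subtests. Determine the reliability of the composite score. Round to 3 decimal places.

0.833

Var(A+S) = 2 + 2·[0.68] = 2 + 1.36 = 3.36.
Under uncorrelated errors the observed covariances equal the true-score covariances, so only the own-variance terms attenuate.
True-score variance = [0.72 + 0.72] + 1.36 = 1.44 + 1.36 = 2.8.
Reliability = 2.8 / 3.36 = 0.833.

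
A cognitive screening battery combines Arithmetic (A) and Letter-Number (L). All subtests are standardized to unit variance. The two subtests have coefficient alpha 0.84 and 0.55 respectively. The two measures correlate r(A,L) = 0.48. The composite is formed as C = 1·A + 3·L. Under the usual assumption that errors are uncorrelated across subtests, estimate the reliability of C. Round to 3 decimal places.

Var(C) = 1 + 3² + 2·[3·0.48] = 10 + 2.88 = 12.88.
With uncorrelated errors the cross-covariances are all true-score covariance, so they carry over unchanged; only the diagonal terms shrink to ρᵢσᵢ².
True-score variance = [0.84 + 3²·0.55] + 2.88 = 5.79 + 2.88 = 8.67.
Reliability = 8.67 / 12.88 = 0.673.

0.673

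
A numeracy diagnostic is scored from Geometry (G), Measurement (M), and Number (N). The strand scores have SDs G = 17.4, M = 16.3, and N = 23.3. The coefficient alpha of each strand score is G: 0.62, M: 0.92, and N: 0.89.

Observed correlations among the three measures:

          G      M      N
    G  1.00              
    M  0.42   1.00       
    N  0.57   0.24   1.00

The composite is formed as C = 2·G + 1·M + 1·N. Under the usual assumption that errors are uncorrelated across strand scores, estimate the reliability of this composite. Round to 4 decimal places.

Var(C) = 2²·17.4² + 16.3² + 23.3² + 2·[2·17.4·16.3·0.42 + 2·17.4·23.3·0.57 + 16.3·23.3·0.24] = 2019.62 + 1583.14 = 3602.76.
With uncorrelated errors the cross-covariances are all true-score covariance, so they carry over unchanged; only the diagonal terms shrink to ρᵢσᵢ².
True-score variance = [2²·17.4²·0.62 + 16.3²·0.92 + 23.3²·0.89] + 1583.14 = 1478.45 + 1583.14 = 3061.59.
Reliability = 3061.59 / 3602.76 = 0.8498.

0.8498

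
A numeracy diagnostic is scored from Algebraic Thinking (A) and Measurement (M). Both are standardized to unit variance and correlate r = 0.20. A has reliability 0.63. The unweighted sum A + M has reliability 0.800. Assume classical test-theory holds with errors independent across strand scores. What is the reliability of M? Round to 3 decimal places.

0.890

Var(A+M) = 2 + 2·0.20 = 2.400.
True-score variance = ρ_A + ρ_M + 2·0.20, so 0.800 = (0.63 + ρ_M + 0.40) / 2.400.
ρ_M = 0.800·2.400 − 0.63 − 0.40 = 0.890.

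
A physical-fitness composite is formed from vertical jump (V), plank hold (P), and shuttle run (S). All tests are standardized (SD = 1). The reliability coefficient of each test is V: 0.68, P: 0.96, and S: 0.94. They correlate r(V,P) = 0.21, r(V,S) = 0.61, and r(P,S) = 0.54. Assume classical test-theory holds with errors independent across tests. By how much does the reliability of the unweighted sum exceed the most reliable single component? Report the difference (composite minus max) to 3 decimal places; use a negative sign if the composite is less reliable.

Var(sum) = 3 + 2.72 = 5.72; true-score variance = 2.58 + 2.72 = 5.3; composite reliability = 0.9266.
Max component reliability = 0.9600.
Difference = 0.9266 − 0.9600 = -0.033.

-0.033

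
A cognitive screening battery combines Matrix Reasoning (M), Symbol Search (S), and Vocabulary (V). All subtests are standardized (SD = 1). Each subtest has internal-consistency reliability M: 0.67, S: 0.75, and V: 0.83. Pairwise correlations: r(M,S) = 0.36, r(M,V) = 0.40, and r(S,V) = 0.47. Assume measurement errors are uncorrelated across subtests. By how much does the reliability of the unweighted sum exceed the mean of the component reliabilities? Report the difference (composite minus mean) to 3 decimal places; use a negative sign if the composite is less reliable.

Var(sum) = 3 + 2.46 = 5.46; true-score variance = 2.25 + 2.46 = 4.71; composite reliability = 0.8626.
Mean component reliability = 0.7500.
Difference = 0.8626 − 0.7500 = 0.113.

0.113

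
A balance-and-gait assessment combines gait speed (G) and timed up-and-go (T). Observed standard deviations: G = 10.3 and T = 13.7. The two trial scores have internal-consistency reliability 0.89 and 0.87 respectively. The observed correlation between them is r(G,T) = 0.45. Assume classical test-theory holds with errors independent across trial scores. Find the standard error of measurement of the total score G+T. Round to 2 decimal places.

Var(total) = 293.78 + 126.999 = 420.779.
True-score variance = 257.71 + 126.999 = 384.709, so reliability = 0.9143.
Error variance = 420.779 − 384.709 = 36.0696; SEM = √36.0696 = 6.01.

6.01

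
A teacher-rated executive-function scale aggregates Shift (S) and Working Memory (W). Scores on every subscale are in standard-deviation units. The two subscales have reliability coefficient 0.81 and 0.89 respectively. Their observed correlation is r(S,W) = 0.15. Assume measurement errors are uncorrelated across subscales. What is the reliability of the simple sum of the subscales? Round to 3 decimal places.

Var(S+W) = 2 + 2·[0.15] = 2 + 0.3 = 2.3.
Because errors are independent across components, Cov(Tᵢ,Tⱼ) = Cov(Xᵢ,Xⱼ); the off-diagonal part of the true-score variance is the same as above.
True-score variance = [0.81 + 0.89] + 0.3 = 1.7 + 0.3 = 2.
Reliability = 2 / 2.3 = 0.870.

0.870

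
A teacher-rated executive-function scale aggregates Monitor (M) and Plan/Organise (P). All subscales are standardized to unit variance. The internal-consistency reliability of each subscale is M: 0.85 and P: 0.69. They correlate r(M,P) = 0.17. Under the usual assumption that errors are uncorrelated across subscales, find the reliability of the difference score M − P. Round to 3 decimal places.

0.723

Var(M−P) = 1 + 1 − 2·0.17 = 2 − 0.34 = 1.66.
Because errors are independent across components, Cov(Tᵢ,Tⱼ) = Cov(Xᵢ,Xⱼ); the off-diagonal part of the true-score variance is the same as above.
True-score variance = [0.85 + 0.69] − 0.34 = 1.54 − 0.34 = 1.2.
Reliability = 1.2 / 1.66 = 0.723.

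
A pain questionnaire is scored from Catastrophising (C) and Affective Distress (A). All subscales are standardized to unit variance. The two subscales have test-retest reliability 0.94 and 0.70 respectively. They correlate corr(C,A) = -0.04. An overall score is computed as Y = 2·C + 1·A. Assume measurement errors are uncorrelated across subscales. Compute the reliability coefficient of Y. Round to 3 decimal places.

0.888

Var(Y) = 2² + 1 + 2·[2·(-0.04)] = 5 − 0.16 = 4.84.
Because errors are independent across components, Cov(Tᵢ,Tⱼ) = Cov(Xᵢ,Xⱼ); the off-diagonal part of the true-score variance is the same as above.
True-score variance = [2²·0.94 + 0.70] − 0.16 = 4.46 − 0.16 = 4.3.
Reliability = 4.3 / 4.84 = 0.888.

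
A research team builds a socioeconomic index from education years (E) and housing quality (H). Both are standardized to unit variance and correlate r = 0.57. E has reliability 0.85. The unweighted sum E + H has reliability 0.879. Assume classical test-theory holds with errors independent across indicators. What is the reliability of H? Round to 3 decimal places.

Var(E+H) = 2 + 2·0.57 = 3.140.
True-score variance = ρ_E + ρ_H + 2·0.57, so 0.879 = (0.85 + ρ_H + 1.14) / 3.140.
ρ_H = 0.879·3.140 − 0.85 − 1.14 = 0.770.

0.770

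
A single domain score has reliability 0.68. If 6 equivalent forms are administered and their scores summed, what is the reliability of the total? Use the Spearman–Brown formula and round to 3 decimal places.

ρ_k = kρ / (1 + (k−1)ρ) = 6·0.68 / (1 + 5·0.68) = 4.080 / 4.400 = 0.927.

0.927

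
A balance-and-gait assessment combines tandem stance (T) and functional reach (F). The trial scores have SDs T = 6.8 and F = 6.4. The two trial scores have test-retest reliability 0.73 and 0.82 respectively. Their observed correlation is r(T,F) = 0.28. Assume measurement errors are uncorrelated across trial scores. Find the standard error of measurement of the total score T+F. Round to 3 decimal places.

Var(total) = 87.2 + 24.3712 = 111.571.
True-score variance = 67.3424 + 24.3712 = 91.7136, so reliability = 0.8220.
Error variance = 111.571 − 91.7136 = 19.8576; SEM = √19.8576 = 4.456.

4.456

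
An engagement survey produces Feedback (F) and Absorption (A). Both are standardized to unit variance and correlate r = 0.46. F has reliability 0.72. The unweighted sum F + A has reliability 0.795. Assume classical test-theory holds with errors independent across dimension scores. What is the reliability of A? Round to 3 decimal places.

Var(F+A) = 2 + 2·0.46 = 2.920.
True-score variance = ρ_F + ρ_A + 2·0.46, so 0.795 = (0.72 + ρ_A + 0.92) / 2.920.
ρ_A = 0.795·2.920 − 0.72 − 0.92 = 0.681.

0.681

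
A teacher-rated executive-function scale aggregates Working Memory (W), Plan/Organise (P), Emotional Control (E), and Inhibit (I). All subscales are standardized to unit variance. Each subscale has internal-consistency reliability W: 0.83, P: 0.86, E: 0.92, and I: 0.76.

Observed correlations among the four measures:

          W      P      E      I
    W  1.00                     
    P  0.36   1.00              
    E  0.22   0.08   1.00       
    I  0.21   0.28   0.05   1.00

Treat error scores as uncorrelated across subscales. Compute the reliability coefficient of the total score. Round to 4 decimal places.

Var(W+P+E+I) = 4 + 2·[0.36 + 0.22 + 0.21 + 0.08 + 0.28 + 0.05] = 4 + 2.4 = 6.4.
Because errors are independent across components, Cov(Tᵢ,Tⱼ) = Cov(Xᵢ,Xⱼ); the off-diagonal part of the true-score variance is the same as above.
True-score variance = [0.83 + 0.86 + 0.92 + 0.76] + 2.4 = 3.37 + 2.4 = 5.77.
Reliability = 5.77 / 6.4 = 0.9016.

0.9016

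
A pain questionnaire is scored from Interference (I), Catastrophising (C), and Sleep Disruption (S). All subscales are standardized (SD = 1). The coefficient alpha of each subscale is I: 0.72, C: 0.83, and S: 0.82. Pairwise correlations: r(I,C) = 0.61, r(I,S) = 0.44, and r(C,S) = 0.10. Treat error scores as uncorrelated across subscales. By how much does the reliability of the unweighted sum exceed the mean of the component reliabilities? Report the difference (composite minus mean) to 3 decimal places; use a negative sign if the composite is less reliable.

0.091

Var(sum) = 3 + 2.3 = 5.3; true-score variance = 2.37 + 2.3 = 4.67; composite reliability = 0.8811.
Mean component reliability = 0.7900.
Difference = 0.8811 − 0.7900 = 0.091.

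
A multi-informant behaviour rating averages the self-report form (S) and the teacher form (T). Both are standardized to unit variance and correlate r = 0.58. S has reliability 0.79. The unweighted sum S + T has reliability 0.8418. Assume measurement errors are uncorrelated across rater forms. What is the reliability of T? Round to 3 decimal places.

Var(S+T) = 2 + 2·0.58 = 3.160.
True-score variance = ρ_S + ρ_T + 2·0.58, so 0.8418 = (0.79 + ρ_T + 1.16) / 3.160.
ρ_T = 0.8418·3.160 − 0.79 − 1.16 = 0.710.

0.710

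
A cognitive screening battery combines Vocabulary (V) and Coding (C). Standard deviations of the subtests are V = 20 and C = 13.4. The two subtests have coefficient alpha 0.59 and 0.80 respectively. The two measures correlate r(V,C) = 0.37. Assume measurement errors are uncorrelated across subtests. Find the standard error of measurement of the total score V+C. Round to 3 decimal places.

Var(total) = 579.56 + 198.32 = 777.88.
True-score variance = 379.648 + 198.32 = 577.968, so reliability = 0.7430.
Error variance = 777.88 − 577.968 = 199.912; SEM = √199.912 = 14.139.

14.139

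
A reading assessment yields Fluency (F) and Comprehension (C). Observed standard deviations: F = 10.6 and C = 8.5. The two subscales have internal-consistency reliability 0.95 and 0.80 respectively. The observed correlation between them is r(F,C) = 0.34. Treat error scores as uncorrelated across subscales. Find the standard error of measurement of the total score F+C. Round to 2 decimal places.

Var(total) = 184.61 + 61.268 = 245.878.
True-score variance = 164.542 + 61.268 = 225.81, so reliability = 0.9184.
Error variance = 245.878 − 225.81 = 20.068; SEM = √20.068 = 4.48.

4.48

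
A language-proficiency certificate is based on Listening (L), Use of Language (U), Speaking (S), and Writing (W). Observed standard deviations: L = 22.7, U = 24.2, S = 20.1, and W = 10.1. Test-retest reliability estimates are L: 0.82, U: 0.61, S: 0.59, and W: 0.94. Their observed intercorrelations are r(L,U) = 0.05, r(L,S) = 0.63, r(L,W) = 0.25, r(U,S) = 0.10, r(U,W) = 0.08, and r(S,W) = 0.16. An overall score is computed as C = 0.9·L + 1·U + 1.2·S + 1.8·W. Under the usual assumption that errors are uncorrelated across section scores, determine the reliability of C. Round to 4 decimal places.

Var(C) = 0.9²·22.7² + 24.2² + 1.2²·20.1² + 1.8²·10.1² + 2·[0.9·22.7·24.2·0.05 + 1.08·22.7·20.1·0.63 + 1.62·22.7·10.1·0.25 + 1.2·24.2·20.1·0.10 + 1.8·24.2·10.1·0.08 + 2.16·20.1·10.1·0.16] = 1915.31 + 1183.5 = 3098.81.
Under uncorrelated errors the observed covariances equal the true-score covariances, so only the own-variance terms attenuate.
True-score variance = [0.9²·22.7²·0.82 + 24.2²·0.61 + 1.2²·20.1²·0.59 + 1.8²·10.1²·0.94] + 1183.5 = 1353.42 + 1183.5 = 2536.92.
Reliability = 2536.92 / 3098.81 = 0.8187.

0.8187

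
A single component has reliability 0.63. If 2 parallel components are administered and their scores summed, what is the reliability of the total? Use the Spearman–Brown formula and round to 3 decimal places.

ρ_k = kρ / (1 + (k−1)ρ) = 2·0.63 / (1 + 1·0.63) = 1.260 / 1.630 = 0.773.

0.773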